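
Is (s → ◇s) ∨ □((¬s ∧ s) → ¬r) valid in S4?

Yes, valid

Tableau for the negation ¬((s → ◇s) ∨ □((¬s ∧ s) → ¬r)):
1. ¬((s → ◇s) ∨ □((¬s ∧ s) → ¬r)), u
2. ¬(s → ◇s), u   [¬∨-rule on 1]
3. ¬□((¬s ∧ s) → ¬r), u   [¬∨-rule on 1]
4. s, u   [¬→-rule on 2]
5. ¬◇s, u   [¬→-rule on 2]
6. ¬s, u   [¬◇-rule on 5 via uRu]
Accessibility: uRu
Branch closes: s and ¬s both at u.
Every branch of the negation's tableau closes; the branch above is one of them.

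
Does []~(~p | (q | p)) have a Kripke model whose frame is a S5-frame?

No, unsatisfiable

1. []~(~p | (q | p)), 0
2. ~(~p | (q | p)), 0
3. p, 0
4. ~(q | p), 0
5. ~q, 0
6. ~p, 0
Accessibility: 0R0
Branch closes: p and ~p both at 0.
Every branch closes; the branch above is one of them.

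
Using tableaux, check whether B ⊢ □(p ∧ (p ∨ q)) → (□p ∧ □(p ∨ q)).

Tableau for the negation ¬(□(p ∧ (p ∨ q)) → (□p ∧ □(p ∨ q))):
1. ¬(□(p ∧ (p ∨ q)) → (□p ∧ □(p ∨ q))), u
2. □(p ∧ (p ∨ q)), u   [¬→-rule on 1]
3. ¬(□p ∧ □(p ∨ q)), u   [¬→-rule on 1]
4. p ∧ (p ∨ q), u   [□-rule on 2 via uRu]
5. p, u   [∧-rule on 4]
6. p ∨ q, u   [∧-rule on 4]
7. ¬□(p ∨ q), u   [¬∧-rule on 3 (branches; this branch)]
8. q, u   [∨-rule on 6 (branches; this branch)]
9. ¬(p ∨ q), v   [¬□-rule on 7: fresh world v, uRv]
10. ¬p, v   [¬∨-rule on 9]
11. ¬q, v   [¬∨-rule on 9]
12. p ∧ (p ∨ q), v   [□-rule on 2 via uRv]
13. p, v   [∧-rule on 12]
14. p ∨ q, v   [∧-rule on 12]
Accessibility: uRu, uRv, vRu, vRv
Branch closes: p and ¬p both at v.
All branches of the negation close; one closing branch shown above.

Yes, valid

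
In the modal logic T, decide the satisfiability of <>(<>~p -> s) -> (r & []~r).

1. <>(<>~p -> s) -> (r & []~r), u
2. ~<>(<>~p -> s), u
3. ~(<>~p -> s), u
4. <>~p, u
5. ~s, u
6. ~p, v
7. ~(<>~p -> s), v
8. <>~p, v
9. ~s, v
10. ~p, w
Accessibility: uRu, uRv, vRv, vRw, wRw

Yes, satisfiable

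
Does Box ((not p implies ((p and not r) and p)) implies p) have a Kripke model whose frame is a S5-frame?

Yes, satisfiable

1. Box ((not p implies ((p and not r) and p)) implies p), 0
2. (not p implies ((p and not r) and p)) implies p, 0
3. p, 0
Accessibility: 0R0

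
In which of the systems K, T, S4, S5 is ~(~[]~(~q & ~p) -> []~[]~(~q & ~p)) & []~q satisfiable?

S4-tableau for the formula:
1. ~(~[]~(~q & ~p) -> []~[]~(~q & ~p)) & []~q, w0
2. ~(~[]~(~q & ~p) -> []~[]~(~q & ~p)), w0
3. []~q, w0
4. ~[]~(~q & ~p), w0
5. ~[]~[]~(~q & ~p), w0
6. ~q, w0
7. ~q & ~p, w1
8. ~q, w1
9. ~p, w1
10. []~(~q & ~p), w2
11. ~q, w2
12. ~(~q & ~p), w2
13. p, w2
Accessibility: w0Rw0, w0Rw1, w0Rw2, w1Rw1, w2Rw2
Complete open branch: satisfiable in S4, hence also in K, T (this S4-model is also a K-model and a T-model).
S5-tableau for the formula:
1. ~(~[]~(~q & ~p) -> []~[]~(~q & ~p)) & []~q, w0
2. ~(~[]~(~q & ~p) -> []~[]~(~q & ~p)), w0
3. []~q, w0
4. ~[]~(~q & ~p), w0
5. ~[]~[]~(~q & ~p), w0
6. ~q, w0
7. ~q & ~p, w1
8. ~q, w1
9. ~p, w1
10. []~(~q & ~p), w2
11. ~q, w2
12. ~(~q & ~p), w0
13. ~(~q & ~p), w1
14. ~(~q & ~p), w2
15. p, w0
16. p, w1
Accessibility: w0Rw0, w0Rw1, w0Rw2, w1Rw0, w1Rw1, w1Rw2, w2Rw0, w2Rw1, w2Rw2
Branch closes: p and ~p both at w1.
Every branch closes (one shown): unsatisfiable in S5.

K, T, S4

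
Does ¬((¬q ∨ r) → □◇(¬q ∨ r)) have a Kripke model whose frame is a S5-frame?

1. ¬((¬q ∨ r) → □◇(¬q ∨ r)), u
2. ¬q ∨ r, u
3. ¬□◇(¬q ∨ r), u
4. r, u
5. ¬◇(¬q ∨ r), v
6. ¬(¬q ∨ r), u
7. q, u
8. ¬r, u
Accessibility: uRu, uRv, vRu, vRv
Branch closes: r and ¬r both at u.
(One branch shown.) All branches close.

Unsatisfiable (every branch closes)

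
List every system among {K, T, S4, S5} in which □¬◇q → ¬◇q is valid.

T, S4, S5

K-tableau for the negation ¬(□¬◇q → ¬◇q):
1. ¬(□¬◇q → ¬◇q), w0
2. □¬◇q, w0
3. ◇q, w0
4. q, w1
5. ¬◇q, w1
Accessibility: w0Rw1
Complete open branch: countermodel on a K-frame, so not valid in K.
T-tableau for the negation ¬(□¬◇q → ¬◇q):
1. ¬(□¬◇q → ¬◇q), w0
2. □¬◇q, w0
3. ◇q, w0
4. ¬◇q, w0
5. ¬q, w0
6. q, w1
7. ¬◇q, w1
8. ¬q, w1
Accessibility: w0Rw0, w0Rw1, w1Rw1
Branch closes: q and ¬q both at w1.
Every branch closes (one shown): valid in T, hence also in S4, S5 (every theorem of T is a theorem of S4 and S5).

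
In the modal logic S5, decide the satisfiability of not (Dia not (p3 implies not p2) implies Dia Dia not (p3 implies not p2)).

1. not (Dia not (p3 implies not p2) implies Dia Dia not (p3 implies not p2)), u
2. Dia not (p3 implies not p2), u
3. not Dia Dia not (p3 implies not p2), u
4. not Dia not (p3 implies not p2), u
5. p3 implies not p2, u
6. not p2, u
7. not (p3 implies not p2), v
8. p3, v
9. p2, v
10. not Dia not (p3 implies not p2), v
11. p3 implies not p2, v
12. not p2, v
Accessibility: uRu, uRv, vRu, vRv
Branch closes: p2 and not p2 both at v.
Every branch closes; the branch above is one of them.

No, unsatisfiable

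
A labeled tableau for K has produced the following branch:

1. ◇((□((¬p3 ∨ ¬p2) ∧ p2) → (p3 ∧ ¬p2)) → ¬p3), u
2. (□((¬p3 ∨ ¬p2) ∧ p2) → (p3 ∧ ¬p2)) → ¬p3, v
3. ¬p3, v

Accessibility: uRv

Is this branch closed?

There is no literal clash: for every atom and world, at most one sign appears.

No, open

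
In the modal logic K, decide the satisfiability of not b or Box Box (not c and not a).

1. not b or Box Box (not c and not a), u
2. Box Box (not c and not a), u   [or-rule on 1 (branches; this branch)]

Satisfiable (open branch found)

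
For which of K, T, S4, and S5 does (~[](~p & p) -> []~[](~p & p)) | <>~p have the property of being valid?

T-tableau for the negation ~((~[](~p & p) -> []~[](~p & p)) | <>~p):
1. ~((~[](~p & p) -> []~[](~p & p)) | <>~p), w0
2. ~(~[](~p & p) -> []~[](~p & p)), w0
3. ~<>~p, w0
4. ~[](~p & p), w0
5. ~[]~[](~p & p), w0
6. p, w0
7. ~(~p & p), w1
8. p, w1
9. [](~p & p), w2
10. p, w2
11. ~p & p, w2
12. ~p, w2
Accessibility: w0Rw0, w0Rw1, w0Rw2, w1Rw1, w2Rw2
Branch closes: p and ~p both at w2.
Every branch closes (one shown): valid in T, hence also in S4, S5 (every theorem of T is a theorem of S4 and S5).
K-tableau for the negation ~((~[](~p & p) -> []~[](~p & p)) | <>~p):
1. ~((~[](~p & p) -> []~[](~p & p)) | <>~p), w0
2. ~(~[](~p & p) -> []~[](~p & p)), w0
3. ~<>~p, w0
4. ~[](~p & p), w0
5. ~[]~[](~p & p), w0
6. ~(~p & p), w1
7. p, w1
8. [](~p & p), w2
9. p, w2
Accessibility: w0Rw1, w0Rw2
Complete open branch: countermodel on a K-frame, so not valid in K.

T, S4, S5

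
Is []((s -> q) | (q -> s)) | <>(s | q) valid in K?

Valid

Tableau for the negation ~([]((s -> q) | (q -> s)) | <>(s | q)):
1. ~([]((s -> q) | (q -> s)) | <>(s | q)), 0
2. ~[]((s -> q) | (q -> s)), 0
3. ~<>(s | q), 0
4. ~((s -> q) | (q -> s)), 1
5. ~(s -> q), 1
6. ~(q -> s), 1
7. s, 1
8. ~q, 1
9. q, 1
10. ~s, 1
Accessibility: 0R1
Branch closes: q and ~q both at 1.
Every branch of the negation's tableau closes; the branch above is one of them.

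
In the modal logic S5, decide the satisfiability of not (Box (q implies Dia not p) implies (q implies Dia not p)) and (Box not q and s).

1. not (Box (q implies Dia not p) implies (q implies Dia not p)) and (Box not q and s), w0
2. not (Box (q implies Dia not p) implies (q implies Dia not p)), w0
3. Box not q and s, w0
4. Box (q implies Dia not p), w0
5. not (q implies Dia not p), w0
6. Box not q, w0
7. s, w0
8. q, w0
9. not Dia not p, w0
10. q implies Dia not p, w0
11. not q, w0
Accessibility: w0Rw0
Branch closes: q and not q both at w0.
(One branch shown.) All branches close.

Unsatisfiable (every branch closes)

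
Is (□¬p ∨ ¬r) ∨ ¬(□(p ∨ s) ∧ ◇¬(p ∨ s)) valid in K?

Tableau for the negation ¬((□¬p ∨ ¬r) ∨ ¬(□(p ∨ s) ∧ ◇¬(p ∨ s))):
1. ¬((□¬p ∨ ¬r) ∨ ¬(□(p ∨ s) ∧ ◇¬(p ∨ s))), u
2. ¬(□¬p ∨ ¬r), u
3. □(p ∨ s) ∧ ◇¬(p ∨ s), u
4. ¬□¬p, u
5. r, u
6. □(p ∨ s), u
7. ◇¬(p ∨ s), u
8. p, v
9. p ∨ s, v
10. s, v
11. ¬(p ∨ s), w
12. ¬p, w
13. ¬s, w
14. p ∨ s, w
15. s, w
Accessibility: uRv, uRw
Branch closes: s and ¬s both at w.
Every branch of the negation's tableau closes; the branch above is one of them.

Yes, valid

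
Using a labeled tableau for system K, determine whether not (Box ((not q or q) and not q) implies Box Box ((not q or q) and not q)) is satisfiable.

Satisfiable

1. not (Box ((not q or q) and not q) implies Box Box ((not q or q) and not q)), 0
2. Box ((not q or q) and not q), 0
3. not Box Box ((not q or q) and not q), 0
4. not Box ((not q or q) and not q), 1
5. (not q or q) and not q, 1
6. not q or q, 1
7. not q, 1
8. not ((not q or q) and not q), 2
9. q, 2
Accessibility: 0R1, 1R2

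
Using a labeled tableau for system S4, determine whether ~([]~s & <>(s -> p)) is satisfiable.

Satisfiable (open branch found)

1. ~([]~s & <>(s -> p)), w0
2. ~<>(s -> p), w0
3. ~(s -> p), w0
4. s, w0
5. ~p, w0
Accessibility: w0Rw0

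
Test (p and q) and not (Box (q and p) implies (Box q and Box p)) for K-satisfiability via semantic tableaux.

Unsatisfiable (every branch closes)

1. (p and q) and not (Box (q and p) implies (Box q and Box p)), 0
2. p and q, 0
3. not (Box (q and p) implies (Box q and Box p)), 0
4. p, 0
5. q, 0
6. Box (q and p), 0
7. not (Box q and Box p), 0
8. not Box p, 0
9. not p, 1
10. q and p, 1
11. q, 1
12. p, 1
Accessibility: 0R1
Branch closes: p and not p both at 1.
(One branch shown.) All branches close.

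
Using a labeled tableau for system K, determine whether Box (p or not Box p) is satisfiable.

Satisfiable (open branch found)

1. Box (p or not Box p), u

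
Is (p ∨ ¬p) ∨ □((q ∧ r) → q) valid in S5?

Yes, valid

Tableau for the negation ¬((p ∨ ¬p) ∨ □((q ∧ r) → q)):
1. ¬((p ∨ ¬p) ∨ □((q ∧ r) → q)), u
2. ¬(p ∨ ¬p), u
3. ¬□((q ∧ r) → q), u
4. ¬p, u
5. p, u
Accessibility: uRu
Branch closes: p and ¬p both at u.
All branches of the negation close; one closing branch shown above.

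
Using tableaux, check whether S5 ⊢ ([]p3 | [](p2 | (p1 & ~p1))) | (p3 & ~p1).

Tableau for the negation ~(([]p3 | [](p2 | (p1 & ~p1))) | (p3 & ~p1)):
1. ~(([]p3 | [](p2 | (p1 & ~p1))) | (p3 & ~p1)), u
2. ~([]p3 | [](p2 | (p1 & ~p1))), u
3. ~(p3 & ~p1), u
4. ~[]p3, u
5. ~[](p2 | (p1 & ~p1)), u
6. p1, u
7. ~p3, v
8. ~(p2 | (p1 & ~p1)), w
9. ~p2, w
10. ~(p1 & ~p1), w
11. p1, w
Accessibility: uRu, uRv, uRw, vRu, vRv, vRw, wRu, wRv, wRw
The negation has an open branch (countermodel exists).

No, not valid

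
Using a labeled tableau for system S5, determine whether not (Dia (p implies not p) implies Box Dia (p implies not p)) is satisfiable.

Unsatisfiable

1. not (Dia (p implies not p) implies Box Dia (p implies not p)), w0
2. Dia (p implies not p), w0
3. not Box Dia (p implies not p), w0
4. p implies not p, w1
5. not p, w1
6. not Dia (p implies not p), w2
7. not (p implies not p), w0
8. p, w0
9. not (p implies not p), w1
10. p, w1
Accessibility: w0Rw0, w0Rw1, w0Rw2, w1Rw0, w1Rw1, w1Rw2, w2Rw0, w2Rw1, w2Rw2
Branch closes: p and not p both at w1.
All branches of the tableau close; one closing branch shown above.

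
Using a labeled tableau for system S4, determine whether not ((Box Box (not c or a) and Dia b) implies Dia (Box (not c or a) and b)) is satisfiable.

1. not ((Box Box (not c or a) and Dia b) implies Dia (Box (not c or a) and b)), w0
2. Box Box (not c or a) and Dia b, w0
3. not Dia (Box (not c or a) and b), w0
4. Box Box (not c or a), w0
5. Dia b, w0
6. not (Box (not c or a) and b), w0
7. Box (not c or a), w0
8. not c or a, w0
9. not b, w0
10. a, w0
11. b, w1
12. not (Box (not c or a) and b), w1
13. Box (not c or a), w1
14. not c or a, w1
15. not Box (not c or a), w1
16. a, w1
17. not (not c or a), w2
18. c, w2
19. not a, w2
20. not (Box (not c or a) and b), w2
21. Box (not c or a), w2
22. not c or a, w2
23. not b, w2
24. a, w2
Accessibility: w0Rw0, w0Rw1, w0Rw2, w1Rw1, w1Rw2, w2Rw2
Branch closes: a and not a both at w2.
All branches of the tableau close; one closing branch shown above.

Unsatisfiable (every branch closes)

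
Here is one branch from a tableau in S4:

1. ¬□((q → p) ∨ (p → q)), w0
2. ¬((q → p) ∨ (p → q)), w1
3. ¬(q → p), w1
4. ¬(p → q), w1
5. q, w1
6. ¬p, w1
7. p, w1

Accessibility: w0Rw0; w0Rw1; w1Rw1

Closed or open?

Both p and ¬p appear at w1.

Yes, closed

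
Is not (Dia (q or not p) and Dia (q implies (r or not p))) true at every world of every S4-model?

Not valid

Tableau for the negation Dia (q or not p) and Dia (q implies (r or not p)):
1. Dia (q or not p) and Dia (q implies (r or not p)), u
2. Dia (q or not p), u
3. Dia (q implies (r or not p)), u
4. q or not p, v
5. not p, v
6. q implies (r or not p), w
7. r or not p, w
8. not p, w
Accessibility: uRu, uRv, uRw, vRv, wRw
The negation has an open branch (countermodel exists).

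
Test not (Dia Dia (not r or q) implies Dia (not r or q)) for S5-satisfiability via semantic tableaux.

No, unsatisfiable

1. not (Dia Dia (not r or q) implies Dia (not r or q)), u
2. Dia Dia (not r or q), u
3. not Dia (not r or q), u
4. not (not r or q), u
5. r, u
6. not q, u
7. Dia (not r or q), v
8. not (not r or q), v
9. r, v
10. not q, v
11. not r or q, w
12. not (not r or q), w
13. r, w
14. not q, w
15. q, w
Accessibility: uRu, uRv, uRw, vRu, vRv, vRw, wRu, wRv, wRw
Branch closes: q and not q both at w.
All branches of the tableau close; one closing branch shown above.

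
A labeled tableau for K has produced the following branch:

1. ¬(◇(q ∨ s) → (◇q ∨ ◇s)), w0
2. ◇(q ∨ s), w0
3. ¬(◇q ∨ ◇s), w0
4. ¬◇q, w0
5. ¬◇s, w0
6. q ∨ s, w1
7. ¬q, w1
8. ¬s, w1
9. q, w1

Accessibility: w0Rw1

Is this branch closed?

Yes, closed

Both q and ¬q appear at w1.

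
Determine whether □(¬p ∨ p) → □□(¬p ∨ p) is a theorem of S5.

Valid in S5

Tableau for the negation ¬(□(¬p ∨ p) → □□(¬p ∨ p)):
1. ¬(□(¬p ∨ p) → □□(¬p ∨ p)), u
2. □(¬p ∨ p), u   [¬→-rule on 1]
3. ¬□□(¬p ∨ p), u   [¬→-rule on 1]
4. ¬p ∨ p, u   [□-rule on 2 via uRu]
5. p, u   [∨-rule on 4 (branches; this branch)]
6. ¬□(¬p ∨ p), v   [¬□-rule on 3: fresh world v, uRv]
7. ¬p ∨ p, v   [□-rule on 2 via uRv]
8. p, v   [∨-rule on 7 (branches; this branch)]
9. ¬(¬p ∨ p), w   [¬□-rule on 6: fresh world w, vRw]
10. p, w   [¬∨-rule on 9]
11. ¬p, w   [¬∨-rule on 9]
Accessibility: uRu, uRv, uRw, vRu, vRv, vRw, wRu, wRv, wRw
Branch closes: p and ¬p both at w.
Every branch of the negation's tableau closes; the branch above is one of them.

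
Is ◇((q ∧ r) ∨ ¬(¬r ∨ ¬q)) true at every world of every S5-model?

Tableau for the negation ¬◇((q ∧ r) ∨ ¬(¬r ∨ ¬q)):
1. ¬◇((q ∧ r) ∨ ¬(¬r ∨ ¬q)), u
2. ¬((q ∧ r) ∨ ¬(¬r ∨ ¬q)), u   [¬◇-rule on 1 via uRu]
3. ¬(q ∧ r), u   [¬∨-rule on 2]
4. ¬r ∨ ¬q, u   [¬∨-rule on 2]
5. ¬r, u   [¬∧-rule on 3 (branches; this branch)]
6. ¬q, u   [∨-rule on 4 (branches; this branch)]
Accessibility: uRu
The negation has an open branch (countermodel exists).

No, not valid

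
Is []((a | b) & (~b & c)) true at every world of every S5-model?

No, not valid

Tableau for the negation ~[]((a | b) & (~b & c)):
1. ~[]((a | b) & (~b & c)), u
2. ~((a | b) & (~b & c)), v   [~[]-rule on 1: fresh world v, uRv]
3. ~(~b & c), v   [~&-rule on 2 (branches; this branch)]
4. ~c, v   [~&-rule on 3 (branches; this branch)]
Accessibility: uRu, uRv, vRu, vRv
The negation has an open branch (countermodel exists).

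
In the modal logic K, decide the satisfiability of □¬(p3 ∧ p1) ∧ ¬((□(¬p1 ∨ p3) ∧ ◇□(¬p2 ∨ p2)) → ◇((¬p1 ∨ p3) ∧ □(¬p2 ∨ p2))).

1. □¬(p3 ∧ p1) ∧ ¬((□(¬p1 ∨ p3) ∧ ◇□(¬p2 ∨ p2)) → ◇((¬p1 ∨ p3) ∧ □(¬p2 ∨ p2))), 0
2. □¬(p3 ∧ p1), 0   [∧-rule on 1]
3. ¬((□(¬p1 ∨ p3) ∧ ◇□(¬p2 ∨ p2)) → ◇((¬p1 ∨ p3) ∧ □(¬p2 ∨ p2))), 0   [∧-rule on 1]
4. □(¬p1 ∨ p3) ∧ ◇□(¬p2 ∨ p2), 0   [¬→-rule on 3]
5. ¬◇((¬p1 ∨ p3) ∧ □(¬p2 ∨ p2)), 0   [¬→-rule on 3]
6. □(¬p1 ∨ p3), 0   [∧-rule on 4]
7. ◇□(¬p2 ∨ p2), 0   [∧-rule on 4]
8. □(¬p2 ∨ p2), 1   [◇-rule on 7: fresh world 1, 0R1]
9. ¬(p3 ∧ p1), 1   [□-rule on 2 via 0R1]
10. ¬((¬p1 ∨ p3) ∧ □(¬p2 ∨ p2)), 1   [¬◇-rule on 5 via 0R1]
11. ¬p1 ∨ p3, 1   [□-rule on 6 via 0R1]
12. ¬p1, 1   [¬∧-rule on 9 (branches; this branch)]
13. ¬□(¬p2 ∨ p2), 1   [¬∧-rule on 10 (branches; this branch)]
14. p3, 1   [∨-rule on 11 (branches; this branch)]
15. ¬(¬p2 ∨ p2), 2   [¬□-rule on 13: fresh world 2, 1R2]
16. p2, 2   [¬∨-rule on 15]
17. ¬p2, 2   [¬∨-rule on 15]
Accessibility: 0R1, 1R2
Branch closes: p2 and ¬p2 both at 2.
All branches of the tableau close; one closing branch shown above.

Unsatisfiable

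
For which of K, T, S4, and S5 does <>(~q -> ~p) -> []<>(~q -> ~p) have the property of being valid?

S5

S5-tableau for the negation ~(<>(~q -> ~p) -> []<>(~q -> ~p)):
1. ~(<>(~q -> ~p) -> []<>(~q -> ~p)), 0
2. <>(~q -> ~p), 0
3. ~[]<>(~q -> ~p), 0
4. ~q -> ~p, 1
5. ~p, 1
6. ~<>(~q -> ~p), 2
7. ~(~q -> ~p), 0
8. ~q, 0
9. p, 0
10. ~(~q -> ~p), 1
11. ~q, 1
12. p, 1
Accessibility: 0R0, 0R1, 0R2, 1R0, 1R1, 1R2, 2R0, 2R1, 2R2
Branch closes: p and ~p both at 1.
Every branch closes (one shown): valid in S5.
S4-tableau for the negation ~(<>(~q -> ~p) -> []<>(~q -> ~p)):
1. ~(<>(~q -> ~p) -> []<>(~q -> ~p)), 0
2. <>(~q -> ~p), 0
3. ~[]<>(~q -> ~p), 0
4. ~q -> ~p, 1
5. ~p, 1
6. ~<>(~q -> ~p), 2
7. ~(~q -> ~p), 2
8. ~q, 2
9. p, 2
Accessibility: 0R0, 0R1, 0R2, 1R1, 2R2
Complete open branch: countermodel on an S4-frame, so not valid in S4, nor in K, T (the same frame is also a K-frame and a T-frame).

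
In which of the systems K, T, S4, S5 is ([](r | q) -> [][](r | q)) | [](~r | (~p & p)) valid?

S4, S5

S4-tableau for the negation ~(([](r | q) -> [][](r | q)) | [](~r | (~p & p))):
1. ~(([](r | q) -> [][](r | q)) | [](~r | (~p & p))), 0
2. ~([](r | q) -> [][](r | q)), 0
3. ~[](~r | (~p & p)), 0
4. [](r | q), 0
5. ~[][](r | q), 0
6. r | q, 0
7. q, 0
8. ~(~r | (~p & p)), 1
9. r, 1
10. ~(~p & p), 1
11. r | q, 1
12. ~p, 1
13. q, 1
14. ~[](r | q), 2
15. r | q, 2
16. q, 2
17. ~(r | q), 3
18. ~r, 3
19. ~q, 3
20. r | q, 3
21. q, 3
Accessibility: 0R0, 0R1, 0R2, 0R3, 1R1, 2R2, 2R3, 3R3
Branch closes: q and ~q both at 3.
Every branch closes (one shown): valid in S4, hence also in S5 (every theorem of S4 is a theorem of S5).
T-tableau for the negation ~(([](r | q) -> [][](r | q)) | [](~r | (~p & p))):
1. ~(([](r | q) -> [][](r | q)) | [](~r | (~p & p))), 0
2. ~([](r | q) -> [][](r | q)), 0
3. ~[](~r | (~p & p)), 0
4. [](r | q), 0
5. ~[][](r | q), 0
6. r | q, 0
7. q, 0
8. ~(~r | (~p & p)), 1
9. r, 1
10. ~(~p & p), 1
11. r | q, 1
12. ~p, 1
13. q, 1
14. ~[](r | q), 2
15. r | q, 2
16. q, 2
17. ~(r | q), 3
18. ~r, 3
19. ~q, 3
Accessibility: 0R0, 0R1, 0R2, 1R1, 2R2, 2R3, 3R3
Complete open branch: countermodel on a T-frame, so not valid in T, nor in K (the same frame is also a K-frame).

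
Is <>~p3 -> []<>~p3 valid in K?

Tableau for the negation ~(<>~p3 -> []<>~p3):
1. ~(<>~p3 -> []<>~p3), w0
2. <>~p3, w0   [~->-rule on 1]
3. ~[]<>~p3, w0   [~->-rule on 1]
4. ~p3, w1   [<>-rule on 2: fresh world w1, w0Rw1]
5. ~<>~p3, w2   [~[]-rule on 3: fresh world w2, w0Rw2]
Accessibility: w0Rw1, w0Rw2
The negation has an open branch (countermodel exists).

Not valid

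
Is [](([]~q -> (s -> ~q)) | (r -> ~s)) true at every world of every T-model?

Yes, valid

Tableau for the negation ~[](([]~q -> (s -> ~q)) | (r -> ~s)):
1. ~[](([]~q -> (s -> ~q)) | (r -> ~s)), u
2. ~(([]~q -> (s -> ~q)) | (r -> ~s)), v
3. ~([]~q -> (s -> ~q)), v
4. ~(r -> ~s), v
5. []~q, v
6. ~(s -> ~q), v
7. r, v
8. s, v
9. q, v
10. ~q, v
Accessibility: uRu, uRv, vRv
Branch closes: q and ~q both at v.
All branches of the negation close; one closing branch shown above.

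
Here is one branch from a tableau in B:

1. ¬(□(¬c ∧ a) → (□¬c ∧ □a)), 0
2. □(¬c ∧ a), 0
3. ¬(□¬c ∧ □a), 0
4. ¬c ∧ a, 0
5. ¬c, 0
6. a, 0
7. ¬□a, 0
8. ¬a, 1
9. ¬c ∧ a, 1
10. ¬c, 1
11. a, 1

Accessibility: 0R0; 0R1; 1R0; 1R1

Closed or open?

Both a and ¬a appear at 1.

Yes, closed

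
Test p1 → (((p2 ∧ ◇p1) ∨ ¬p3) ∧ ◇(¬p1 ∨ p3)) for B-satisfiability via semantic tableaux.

1. p1 → (((p2 ∧ ◇p1) ∨ ¬p3) ∧ ◇(¬p1 ∨ p3)), u
2. ((p2 ∧ ◇p1) ∨ ¬p3) ∧ ◇(¬p1 ∨ p3), u
3. (p2 ∧ ◇p1) ∨ ¬p3, u
4. ◇(¬p1 ∨ p3), u
5. ¬p3, u
6. ¬p1 ∨ p3, v
7. p3, v
Accessibility: uRu, uRv, vRu, vRv

Yes, satisfiable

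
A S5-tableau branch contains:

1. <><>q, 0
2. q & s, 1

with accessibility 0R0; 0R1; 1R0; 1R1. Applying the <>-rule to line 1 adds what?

a fresh world 2 with 0R2, and <>q at 2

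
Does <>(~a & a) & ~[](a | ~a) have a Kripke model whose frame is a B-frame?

Unsatisfiable

1. <>(~a & a) & ~[](a | ~a), 0
2. <>(~a & a), 0
3. ~[](a | ~a), 0
4. ~a & a, 1
5. ~a, 1
6. a, 1
Accessibility: 0R0, 0R1, 1R0, 1R1
Branch closes: a and ~a both at 1.
Every branch closes; the branch above is one of them.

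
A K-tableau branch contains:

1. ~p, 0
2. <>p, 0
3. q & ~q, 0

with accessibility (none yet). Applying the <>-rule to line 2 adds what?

a fresh world 1 with 0R1, and p at 1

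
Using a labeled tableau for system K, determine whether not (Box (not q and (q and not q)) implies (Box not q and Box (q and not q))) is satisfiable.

1. not (Box (not q and (q and not q)) implies (Box not q and Box (q and not q))), 0
2. Box (not q and (q and not q)), 0
3. not (Box not q and Box (q and not q)), 0
4. not Box (q and not q), 0
5. not (q and not q), 1
6. not q and (q and not q), 1
7. not q, 1
8. q and not q, 1
9. q, 1
Accessibility: 0R1
Branch closes: q and not q both at 1.
All branches of the tableau close; one closing branch shown above.

No, unsatisfiable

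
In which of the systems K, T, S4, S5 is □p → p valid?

T, S4, S5

T-tableau for the negation ¬(□p → p):
1. ¬(□p → p), u
2. □p, u
3. ¬p, u
4. p, u
Accessibility: uRu
Branch closes: p and ¬p both at u.
Every branch closes (one shown): valid in T, hence also in S4, S5 (every theorem of T is a theorem of S4 and S5).
K-tableau for the negation ¬(□p → p):
1. ¬(□p → p), u
2. □p, u
3. ¬p, u
Complete open branch: countermodel on a K-frame, so not valid in K.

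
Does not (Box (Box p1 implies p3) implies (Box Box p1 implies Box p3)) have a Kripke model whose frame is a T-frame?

1. not (Box (Box p1 implies p3) implies (Box Box p1 implies Box p3)), 0
2. Box (Box p1 implies p3), 0
3. not (Box Box p1 implies Box p3), 0
4. Box Box p1, 0
5. not Box p3, 0
6. Box p1 implies p3, 0
7. Box p1, 0
8. p1, 0
9. not Box p1, 0
10. not p3, 1
11. Box p1 implies p3, 1
12. Box p1, 1
13. p1, 1
14. not Box p1, 1
15. not p1, 2
16. Box p1 implies p3, 2
17. Box p1, 2
18. p1, 2
Accessibility: 0R0, 0R1, 0R2, 1R1, 2R2
Branch closes: p1 and not p1 both at 2.
All branches of the tableau close; one closing branch shown above.

Unsatisfiable (every branch closes)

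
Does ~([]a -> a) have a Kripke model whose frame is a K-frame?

1. ~([]a -> a), u
2. []a, u   [~->-rule on 1]
3. ~a, u   [~->-rule on 1]

Satisfiable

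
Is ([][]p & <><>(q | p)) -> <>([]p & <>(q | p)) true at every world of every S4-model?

Valid in S4

Tableau for the negation ~(([][]p & <><>(q | p)) -> <>([]p & <>(q | p))):
1. ~(([][]p & <><>(q | p)) -> <>([]p & <>(q | p))), u
2. [][]p & <><>(q | p), u
3. ~<>([]p & <>(q | p)), u
4. [][]p, u
5. <><>(q | p), u
6. ~([]p & <>(q | p)), u
7. []p, u
8. p, u
9. ~[]p, u
10. <>(q | p), v
11. ~([]p & <>(q | p)), v
12. []p, v
13. p, v
14. ~[]p, v
15. ~p, w
16. ~([]p & <>(q | p)), w
17. []p, w
18. p, w
Accessibility: uRu, uRv, uRw, vRv, wRw
Branch closes: p and ~p both at w.
All branches of the negation close; one closing branch shown above.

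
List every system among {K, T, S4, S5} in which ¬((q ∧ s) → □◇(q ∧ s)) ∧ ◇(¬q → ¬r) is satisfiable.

K, T, S4

S5-tableau for the formula:
1. ¬((q ∧ s) → □◇(q ∧ s)) ∧ ◇(¬q → ¬r), 0
2. ¬((q ∧ s) → □◇(q ∧ s)), 0   [∧-rule on 1]
3. ◇(¬q → ¬r), 0   [∧-rule on 1]
4. q ∧ s, 0   [¬→-rule on 2]
5. ¬□◇(q ∧ s), 0   [¬→-rule on 2]
6. q, 0   [∧-rule on 4]
7. s, 0   [∧-rule on 4]
8. ¬q → ¬r, 1   [◇-rule on 3: fresh world 1, 0R1]
9. ¬r, 1   [→-rule on 8 (branches; this branch)]
10. ¬◇(q ∧ s), 2   [¬□-rule on 5: fresh world 2, 0R2]
11. ¬(q ∧ s), 0   [¬◇-rule on 10 via 2R0]
12. ¬(q ∧ s), 1   [¬◇-rule on 10 via 2R1]
13. ¬(q ∧ s), 2   [¬◇-rule on 10 via 2R2]
14. ¬s, 0   [¬∧-rule on 11 (branches; this branch)]
Accessibility: 0R0, 0R1, 0R2, 1R0, 1R1, 1R2, 2R0, 2R1, 2R2
Branch closes: s and ¬s both at 0.
Every branch closes (one shown): unsatisfiable in S5.
S4-tableau for the formula:
1. ¬((q ∧ s) → □◇(q ∧ s)) ∧ ◇(¬q → ¬r), 0
2. ¬((q ∧ s) → □◇(q ∧ s)), 0   [∧-rule on 1]
3. ◇(¬q → ¬r), 0   [∧-rule on 1]
4. q ∧ s, 0   [¬→-rule on 2]
5. ¬□◇(q ∧ s), 0   [¬→-rule on 2]
6. q, 0   [∧-rule on 4]
7. s, 0   [∧-rule on 4]
8. ¬q → ¬r, 1   [◇-rule on 3: fresh world 1, 0R1]
9. ¬r, 1   [→-rule on 8 (branches; this branch)]
10. ¬◇(q ∧ s), 2   [¬□-rule on 5: fresh world 2, 0R2]
11. ¬(q ∧ s), 2   [¬◇-rule on 10 via 2R2]
12. ¬s, 2   [¬∧-rule on 11 (branches; this branch)]
Accessibility: 0R0, 0R1, 0R2, 1R1, 2R2
Complete open branch: satisfiable in S4, hence also in K, T (this S4-model is also a K-model and a T-model).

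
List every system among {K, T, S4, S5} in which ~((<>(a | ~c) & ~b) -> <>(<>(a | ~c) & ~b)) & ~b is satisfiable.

K-tableau for the formula:
1. ~((<>(a | ~c) & ~b) -> <>(<>(a | ~c) & ~b)) & ~b, w0
2. ~((<>(a | ~c) & ~b) -> <>(<>(a | ~c) & ~b)), w0
3. ~b, w0
4. <>(a | ~c) & ~b, w0
5. ~<>(<>(a | ~c) & ~b), w0
6. <>(a | ~c), w0
7. a | ~c, w1
8. ~(<>(a | ~c) & ~b), w1
9. ~c, w1
10. b, w1
Accessibility: w0Rw1
Complete open branch: satisfiable in K.
T-tableau for the formula:
1. ~((<>(a | ~c) & ~b) -> <>(<>(a | ~c) & ~b)) & ~b, w0
2. ~((<>(a | ~c) & ~b) -> <>(<>(a | ~c) & ~b)), w0
3. ~b, w0
4. <>(a | ~c) & ~b, w0
5. ~<>(<>(a | ~c) & ~b), w0
6. <>(a | ~c), w0
7. ~(<>(a | ~c) & ~b), w0
8. ~<>(a | ~c), w0
9. ~(a | ~c), w0
10. ~a, w0
11. c, w0
12. a | ~c, w1
13. ~(<>(a | ~c) & ~b), w1
14. ~(a | ~c), w1
15. ~a, w1
16. c, w1
17. ~c, w1
Accessibility: w0Rw0, w0Rw1, w1Rw1
Branch closes: c and ~c both at w1.
Every branch closes (one shown): unsatisfiable in T, hence also in S4, S5 (every S4/S5-frame is a T-frame).

K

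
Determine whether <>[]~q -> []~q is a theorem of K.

Tableau for the negation ~(<>[]~q -> []~q):
1. ~(<>[]~q -> []~q), 0
2. <>[]~q, 0
3. ~[]~q, 0
4. []~q, 1
5. q, 2
Accessibility: 0R1, 0R2
The negation has an open branch (countermodel exists).

No, not valid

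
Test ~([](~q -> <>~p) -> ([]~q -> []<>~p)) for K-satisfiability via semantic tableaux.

No, unsatisfiable

1. ~([](~q -> <>~p) -> ([]~q -> []<>~p)), w0
2. [](~q -> <>~p), w0
3. ~([]~q -> []<>~p), w0
4. []~q, w0
5. ~[]<>~p, w0
6. ~<>~p, w1
7. ~q -> <>~p, w1
8. ~q, w1
9. <>~p, w1
10. ~p, w2
11. p, w2
Accessibility: w0Rw1, w1Rw2
Branch closes: p and ~p both at w2.
All branches of the tableau close; one closing branch shown above.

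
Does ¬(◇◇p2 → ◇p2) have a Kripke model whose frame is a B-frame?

Satisfiable

1. ¬(◇◇p2 → ◇p2), w0
2. ◇◇p2, w0
3. ¬◇p2, w0
4. ¬p2, w0
5. ◇p2, w1
6. ¬p2, w1
7. p2, w2
Accessibility: w0Rw0, w0Rw1, w1Rw0, w1Rw1, w1Rw2, w2Rw1, w2Rw2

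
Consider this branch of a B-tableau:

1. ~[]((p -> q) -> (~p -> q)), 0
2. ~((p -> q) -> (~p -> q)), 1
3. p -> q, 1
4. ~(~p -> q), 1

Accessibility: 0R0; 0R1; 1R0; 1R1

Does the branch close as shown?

No, open

No world carries both an atom and its negation.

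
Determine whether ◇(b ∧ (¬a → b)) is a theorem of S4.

Invalid (countermodel exists)

Tableau for the negation ¬◇(b ∧ (¬a → b)):
1. ¬◇(b ∧ (¬a → b)), 0
2. ¬(b ∧ (¬a → b)), 0
3. ¬(¬a → b), 0
4. ¬a, 0
5. ¬b, 0
Accessibility: 0R0
The negation has an open branch (countermodel exists).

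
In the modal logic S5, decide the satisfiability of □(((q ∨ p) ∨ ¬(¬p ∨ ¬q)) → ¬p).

1. □(((q ∨ p) ∨ ¬(¬p ∨ ¬q)) → ¬p), 0
2. ((q ∨ p) ∨ ¬(¬p ∨ ¬q)) → ¬p, 0   [□-rule on 1 via 0R0]
3. ¬p, 0   [→-rule on 2 (branches; this branch)]
Accessibility: 0R0

Satisfiable (open branch found)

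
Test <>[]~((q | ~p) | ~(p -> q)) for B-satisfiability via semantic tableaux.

1. <>[]~((q | ~p) | ~(p -> q)), w0
2. []~((q | ~p) | ~(p -> q)), w1   [<>-rule on 1: fresh world w1, w0Rw1]
3. ~((q | ~p) | ~(p -> q)), w0   [[]-rule on 2 via w1Rw0]
4. ~(q | ~p), w0   [~|-rule on 3]
5. p -> q, w0   [~|-rule on 3]
6. ~q, w0   [~|-rule on 4]
7. p, w0   [~|-rule on 4]
8. ~((q | ~p) | ~(p -> q)), w1   [[]-rule on 2 via w1Rw1]
9. ~(q | ~p), w1   [~|-rule on 8]
10. p -> q, w1   [~|-rule on 8]
11. ~q, w1   [~|-rule on 9]
12. p, w1   [~|-rule on 9]
13. q, w0   [->-rule on 5 (branches; this branch)]
Accessibility: w0Rw0, w0Rw1, w1Rw0, w1Rw1
Branch closes: q and ~q both at w0.
Every branch closes; the branch above is one of them.

No, unsatisfiable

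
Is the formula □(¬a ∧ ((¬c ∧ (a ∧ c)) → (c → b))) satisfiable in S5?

1. □(¬a ∧ ((¬c ∧ (a ∧ c)) → (c → b))), 0
2. ¬a ∧ ((¬c ∧ (a ∧ c)) → (c → b)), 0
3. ¬a, 0
4. (¬c ∧ (a ∧ c)) → (c → b), 0
5. c → b, 0
6. b, 0
Accessibility: 0R0

Satisfiable (open branch found)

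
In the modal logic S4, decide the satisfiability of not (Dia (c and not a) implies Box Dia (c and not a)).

Satisfiable

1. not (Dia (c and not a) implies Box Dia (c and not a)), w0
2. Dia (c and not a), w0   [neg-implies-rule on 1]
3. not Box Dia (c and not a), w0   [neg-implies-rule on 1]
4. c and not a, w1   [Dia-rule on 2: fresh world w1, w0Rw1]
5. c, w1   [and-rule on 4]
6. not a, w1   [and-rule on 4]
7. not Dia (c and not a), w2   [neg-Box-rule on 3: fresh world w2, w0Rw2]
8. not (c and not a), w2   [neg-Dia-rule on 7 via w2Rw2]
9. a, w2   [neg-and-rule on 8 (branches; this branch)]
Accessibility: w0Rw0, w0Rw1, w0Rw2, w1Rw1, w2Rw2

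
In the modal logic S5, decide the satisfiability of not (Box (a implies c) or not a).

Satisfiable (open branch found)

1. not (Box (a implies c) or not a), 0
2. not Box (a implies c), 0
3. a, 0
4. not (a implies c), 1
5. a, 1
6. not c, 1
Accessibility: 0R0, 0R1, 1R0, 1R1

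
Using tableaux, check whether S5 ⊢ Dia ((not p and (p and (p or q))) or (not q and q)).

Not valid

Tableau for the negation not Dia ((not p and (p and (p or q))) or (not q and q)):
1. not Dia ((not p and (p and (p or q))) or (not q and q)), u
2. not ((not p and (p and (p or q))) or (not q and q)), u
3. not (not p and (p and (p or q))), u
4. not (not q and q), u
5. not (p and (p or q)), u
6. not q, u
7. not (p or q), u
8. not p, u
Accessibility: uRu
The negation has an open branch (countermodel exists).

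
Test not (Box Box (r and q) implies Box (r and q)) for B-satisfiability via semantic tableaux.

No, unsatisfiable

1. not (Box Box (r and q) implies Box (r and q)), u
2. Box Box (r and q), u
3. not Box (r and q), u
4. Box (r and q), u
5. r and q, u
6. r, u
7. q, u
8. not (r and q), v
9. Box (r and q), v
10. r and q, v
11. r, v
12. q, v
13. not q, v
Accessibility: uRu, uRv, vRu, vRv
Branch closes: q and not q both at v.
All branches of the tableau close; one closing branch shown above.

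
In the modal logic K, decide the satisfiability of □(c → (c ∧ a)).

Satisfiable (open branch found)

1. □(c → (c ∧ a)), w0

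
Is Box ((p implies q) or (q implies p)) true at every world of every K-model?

Valid in K

Tableau for the negation not Box ((p implies q) or (q implies p)):
1. not Box ((p implies q) or (q implies p)), w0
2. not ((p implies q) or (q implies p)), w1   [neg-Box-rule on 1: fresh world w1, w0Rw1]
3. not (p implies q), w1   [neg-or-rule on 2]
4. not (q implies p), w1   [neg-or-rule on 2]
5. p, w1   [neg-implies-rule on 3]
6. not q, w1   [neg-implies-rule on 3]
7. q, w1   [neg-implies-rule on 4]
8. not p, w1   [neg-implies-rule on 4]
Accessibility: w0Rw1
Branch closes: q and not q both at w1.
All branches of the negation close; one closing branch shown above.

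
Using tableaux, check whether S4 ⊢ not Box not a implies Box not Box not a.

Invalid (countermodel exists)

Tableau for the negation not (not Box not a implies Box not Box not a):
1. not (not Box not a implies Box not Box not a), w0
2. not Box not a, w0   [neg-implies-rule on 1]
3. not Box not Box not a, w0   [neg-implies-rule on 1]
4. a, w1   [neg-Box-rule on 2: fresh world w1, w0Rw1]
5. Box not a, w2   [neg-Box-rule on 3: fresh world w2, w0Rw2]
6. not a, w2   [Box-rule on 5 via w2Rw2]
Accessibility: w0Rw0, w0Rw1, w0Rw2, w1Rw1, w2Rw2
The negation has an open branch (countermodel exists).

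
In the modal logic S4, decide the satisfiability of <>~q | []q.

Satisfiable (open branch found)

1. <>~q | []q, w0
2. []q, w0   [|-rule on 1 (branches; this branch)]
3. q, w0   [[]-rule on 2 via w0Rw0]
Accessibility: w0Rw0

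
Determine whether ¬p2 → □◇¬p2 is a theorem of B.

Tableau for the negation ¬(¬p2 → □◇¬p2):
1. ¬(¬p2 → □◇¬p2), w0
2. ¬p2, w0   [¬→-rule on 1]
3. ¬□◇¬p2, w0   [¬→-rule on 1]
4. ¬◇¬p2, w1   [¬□-rule on 3: fresh world w1, w0Rw1]
5. p2, w0   [¬◇-rule on 4 via w1Rw0]
Accessibility: w0Rw0, w0Rw1, w1Rw0, w1Rw1
Branch closes: p2 and ¬p2 both at w0.
Every branch of the negation's tableau closes; the branch above is one of them.

Yes, valid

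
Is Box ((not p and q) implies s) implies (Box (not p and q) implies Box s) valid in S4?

Tableau for the negation not (Box ((not p and q) implies s) implies (Box (not p and q) implies Box s)):
1. not (Box ((not p and q) implies s) implies (Box (not p and q) implies Box s)), w0
2. Box ((not p and q) implies s), w0
3. not (Box (not p and q) implies Box s), w0
4. Box (not p and q), w0
5. not Box s, w0
6. (not p and q) implies s, w0
7. not p and q, w0
8. not p, w0
9. q, w0
10. s, w0
11. not s, w1
12. (not p and q) implies s, w1
13. not p and q, w1
14. not p, w1
15. q, w1
16. not (not p and q), w1
17. not q, w1
Accessibility: w0Rw0, w0Rw1, w1Rw1
Branch closes: q and not q both at w1.
Every branch of the negation's tableau closes; the branch above is one of them.

Valid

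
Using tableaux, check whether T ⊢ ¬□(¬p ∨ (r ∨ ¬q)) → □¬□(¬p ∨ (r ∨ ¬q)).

Tableau for the negation ¬(¬□(¬p ∨ (r ∨ ¬q)) → □¬□(¬p ∨ (r ∨ ¬q))):
1. ¬(¬□(¬p ∨ (r ∨ ¬q)) → □¬□(¬p ∨ (r ∨ ¬q))), w0
2. ¬□(¬p ∨ (r ∨ ¬q)), w0
3. ¬□¬□(¬p ∨ (r ∨ ¬q)), w0
4. ¬(¬p ∨ (r ∨ ¬q)), w1
5. p, w1
6. ¬(r ∨ ¬q), w1
7. ¬r, w1
8. q, w1
9. □(¬p ∨ (r ∨ ¬q)), w2
10. ¬p ∨ (r ∨ ¬q), w2
11. r ∨ ¬q, w2
12. ¬q, w2
Accessibility: w0Rw0, w0Rw1, w0Rw2, w1Rw1, w2Rw2
The negation has an open branch (countermodel exists).

Invalid (countermodel exists)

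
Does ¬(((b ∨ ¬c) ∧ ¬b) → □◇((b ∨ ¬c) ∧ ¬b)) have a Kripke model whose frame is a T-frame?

1. ¬(((b ∨ ¬c) ∧ ¬b) → □◇((b ∨ ¬c) ∧ ¬b)), w0
2. (b ∨ ¬c) ∧ ¬b, w0
3. ¬□◇((b ∨ ¬c) ∧ ¬b), w0
4. b ∨ ¬c, w0
5. ¬b, w0
6. ¬c, w0
7. ¬◇((b ∨ ¬c) ∧ ¬b), w1
8. ¬((b ∨ ¬c) ∧ ¬b), w1
9. b, w1
Accessibility: w0Rw0, w0Rw1, w1Rw1

Yes, satisfiable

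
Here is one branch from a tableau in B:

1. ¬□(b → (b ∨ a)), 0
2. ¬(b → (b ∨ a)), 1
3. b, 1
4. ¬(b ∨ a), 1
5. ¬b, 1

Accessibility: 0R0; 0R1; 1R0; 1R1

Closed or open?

Yes, closed

Both b and ¬b appear at 1.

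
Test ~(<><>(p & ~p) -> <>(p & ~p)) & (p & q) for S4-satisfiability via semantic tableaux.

1. ~(<><>(p & ~p) -> <>(p & ~p)) & (p & q), 0
2. ~(<><>(p & ~p) -> <>(p & ~p)), 0   [&-rule on 1]
3. p & q, 0   [&-rule on 1]
4. <><>(p & ~p), 0   [~->-rule on 2]
5. ~<>(p & ~p), 0   [~->-rule on 2]
6. p, 0   [&-rule on 3]
7. q, 0   [&-rule on 3]
8. ~(p & ~p), 0   [~<>-rule on 5 via 0R0]
9. <>(p & ~p), 1   [<>-rule on 4: fresh world 1, 0R1]
10. ~(p & ~p), 1   [~<>-rule on 5 via 0R1]
11. p, 1   [~&-rule on 10 (branches; this branch)]
12. p & ~p, 2   [<>-rule on 9: fresh world 2, 1R2]
13. p, 2   [&-rule on 12]
14. ~p, 2   [&-rule on 12]
Accessibility: 0R0, 0R1, 0R2, 1R1, 1R2, 2R2
Branch closes: p and ~p both at 2.
(One branch shown.) All branches close.

Unsatisfiable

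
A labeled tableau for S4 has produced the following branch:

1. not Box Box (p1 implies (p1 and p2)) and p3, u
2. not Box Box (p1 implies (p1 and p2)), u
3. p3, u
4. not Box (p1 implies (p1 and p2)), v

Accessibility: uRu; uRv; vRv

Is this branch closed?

There is no literal clash: for every atom and world, at most one sign appears.

No, open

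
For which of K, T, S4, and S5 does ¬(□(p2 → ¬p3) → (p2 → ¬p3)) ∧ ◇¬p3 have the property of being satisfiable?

K-tableau for the formula:
1. ¬(□(p2 → ¬p3) → (p2 → ¬p3)) ∧ ◇¬p3, w0
2. ¬(□(p2 → ¬p3) → (p2 → ¬p3)), w0   [∧-rule on 1]
3. ◇¬p3, w0   [∧-rule on 1]
4. □(p2 → ¬p3), w0   [¬→-rule on 2]
5. ¬(p2 → ¬p3), w0   [¬→-rule on 2]
6. p2, w0   [¬→-rule on 5]
7. p3, w0   [¬→-rule on 5]
8. ¬p3, w1   [◇-rule on 3: fresh world w1, w0Rw1]
9. p2 → ¬p3, w1   [□-rule on 4 via w0Rw1]
Accessibility: w0Rw1
Complete open branch: satisfiable in K.
T-tableau for the formula:
1. ¬(□(p2 → ¬p3) → (p2 → ¬p3)) ∧ ◇¬p3, w0
2. ¬(□(p2 → ¬p3) → (p2 → ¬p3)), w0   [∧-rule on 1]
3. ◇¬p3, w0   [∧-rule on 1]
4. □(p2 → ¬p3), w0   [¬→-rule on 2]
5. ¬(p2 → ¬p3), w0   [¬→-rule on 2]
6. p2, w0   [¬→-rule on 5]
7. p3, w0   [¬→-rule on 5]
8. p2 → ¬p3, w0   [□-rule on 4 via w0Rw0]
9. ¬p3, w0   [→-rule on 8 (branches; this branch)]
Accessibility: w0Rw0
Branch closes: p3 and ¬p3 both at w0.
Every branch closes (one shown): unsatisfiable in T, hence also in S4, S5 (every S4/S5-frame is a T-frame).

K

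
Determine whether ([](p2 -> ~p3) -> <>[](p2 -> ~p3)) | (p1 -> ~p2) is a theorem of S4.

Valid in S4

Tableau for the negation ~(([](p2 -> ~p3) -> <>[](p2 -> ~p3)) | (p1 -> ~p2)):
1. ~(([](p2 -> ~p3) -> <>[](p2 -> ~p3)) | (p1 -> ~p2)), u
2. ~([](p2 -> ~p3) -> <>[](p2 -> ~p3)), u   [~|-rule on 1]
3. ~(p1 -> ~p2), u   [~|-rule on 1]
4. [](p2 -> ~p3), u   [~->-rule on 2]
5. ~<>[](p2 -> ~p3), u   [~->-rule on 2]
6. p1, u   [~->-rule on 3]
7. p2, u   [~->-rule on 3]
8. p2 -> ~p3, u   [[]-rule on 4 via uRu]
9. ~[](p2 -> ~p3), u   [~<>-rule on 5 via uRu]
10. ~p3, u   [->-rule on 8 (branches; this branch)]
11. ~(p2 -> ~p3), v   [~[]-rule on 9: fresh world v, uRv]
12. p2, v   [~->-rule on 11]
13. p3, v   [~->-rule on 11]
14. p2 -> ~p3, v   [[]-rule on 4 via uRv]
15. ~[](p2 -> ~p3), v   [~<>-rule on 5 via uRv]
16. ~p3, v   [->-rule on 14 (branches; this branch)]
Accessibility: uRu, uRv, vRv
Branch closes: p3 and ~p3 both at v.
All branches of the negation close; one closing branch shown above.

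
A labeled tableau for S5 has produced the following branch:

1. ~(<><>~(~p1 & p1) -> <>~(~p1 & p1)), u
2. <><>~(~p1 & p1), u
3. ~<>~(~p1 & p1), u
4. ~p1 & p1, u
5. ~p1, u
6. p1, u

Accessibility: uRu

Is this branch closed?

Yes, closed

Both p1 and ~p1 appear at u.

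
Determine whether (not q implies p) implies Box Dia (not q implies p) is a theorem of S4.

Invalid (countermodel exists)

Tableau for the negation not ((not q implies p) implies Box Dia (not q implies p)):
1. not ((not q implies p) implies Box Dia (not q implies p)), 0
2. not q implies p, 0   [neg-implies-rule on 1]
3. not Box Dia (not q implies p), 0   [neg-implies-rule on 1]
4. p, 0   [implies-rule on 2 (branches; this branch)]
5. not Dia (not q implies p), 1   [neg-Box-rule on 3: fresh world 1, 0R1]
6. not (not q implies p), 1   [neg-Dia-rule on 5 via 1R1]
7. not q, 1   [neg-implies-rule on 6]
8. not p, 1   [neg-implies-rule on 6]
Accessibility: 0R0, 0R1, 1R1
The negation has an open branch (countermodel exists).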